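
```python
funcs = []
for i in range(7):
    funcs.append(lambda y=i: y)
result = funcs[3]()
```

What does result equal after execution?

Step 1: Default argument y=i captures i's value at each iteration.
Step 2: funcs[3] captured y = 3 when i was 3.
Step 3: result = 3

The answer is 3.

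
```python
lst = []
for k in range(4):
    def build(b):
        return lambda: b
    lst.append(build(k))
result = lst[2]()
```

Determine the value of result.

Step 1: build(k) creates a new scope capturing b = k at call time.
Step 2: lst[2] = build(2), so its lambda captures b = 2.
Step 3: result = 2 (closure factory fixes late binding)

The answer is 2.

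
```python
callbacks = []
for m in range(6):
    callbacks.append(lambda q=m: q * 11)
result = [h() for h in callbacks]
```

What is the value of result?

Step 1: Default arg q=m captures m at each iteration.
Step 2: callbacks[k] has q defaulting to k, returns k * 11.
Step 3: result = [0, 11, 22, 33, 44, 55]

The answer is [0, 11, 22, 33, 44, 55].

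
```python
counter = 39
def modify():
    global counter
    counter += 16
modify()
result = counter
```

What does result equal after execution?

Step 1: counter = 39 globally.
Step 2: modify() modifies global counter: counter += 16 = 55.
Step 3: result = 55

The answer is 55.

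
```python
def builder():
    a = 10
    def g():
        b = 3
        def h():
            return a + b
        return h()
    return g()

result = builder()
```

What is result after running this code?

Step 1: builder() defines a = 10. g() defines b = 3.
Step 2: h() accesses both from enclosing scopes: a = 10, b = 3.
Step 3: result = 10 + 3 = 13

The answer is 13.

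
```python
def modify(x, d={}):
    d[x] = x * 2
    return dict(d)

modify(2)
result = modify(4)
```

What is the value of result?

Step 1: Mutable default dict is shared across calls.
Step 2: First call adds 2: 4. Second call adds 4: 8.
Step 3: result = {2: 4, 4: 8}

The answer is {2: 4, 4: 8}.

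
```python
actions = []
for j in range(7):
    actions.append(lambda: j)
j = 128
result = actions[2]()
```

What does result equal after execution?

Step 1: Lambdas capture the variable j by reference, not by value.
Step 2: After the loop, j is reassigned to 128.
Step 3: actions[2]() looks up the current j = 128. result = 128

The answer is 128.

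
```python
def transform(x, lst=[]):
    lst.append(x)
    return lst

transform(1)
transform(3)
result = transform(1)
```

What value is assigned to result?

Step 1: Mutable default argument gotcha! The list [] is created once.
Step 2: Each call appends to the SAME list: [1], [1, 3], [1, 3, 1].
Step 3: result = [1, 3, 1]

The answer is [1, 3, 1].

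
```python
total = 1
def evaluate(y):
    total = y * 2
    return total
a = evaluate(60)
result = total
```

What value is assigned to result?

Step 1: Global total = 1.
Step 2: evaluate(60) creates local total = 60 * 2 = 120.
Step 3: Global total unchanged because no global keyword. result = 1

The answer is 1.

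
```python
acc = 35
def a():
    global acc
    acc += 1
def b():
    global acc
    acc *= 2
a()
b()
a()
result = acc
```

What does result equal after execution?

Step 1: acc = 35.
Step 2: a(): acc = 35 + 1 = 36.
Step 3: b(): acc = 36 * 2 = 72.
Step 4: a(): acc = 72 + 1 = 73

The answer is 73.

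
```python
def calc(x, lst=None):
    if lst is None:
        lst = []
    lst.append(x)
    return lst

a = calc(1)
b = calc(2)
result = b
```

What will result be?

Step 1: None default with guard creates a NEW list each call.
Step 2: a = [1] (fresh list). b = [2] (another fresh list).
Step 3: result = [2] (this is the fix for mutable default)

The answer is [2].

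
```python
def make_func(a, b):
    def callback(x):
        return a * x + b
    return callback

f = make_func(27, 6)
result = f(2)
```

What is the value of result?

Step 1: make_func(27, 6) captures a = 27, b = 6.
Step 2: f(2) computes 27 * 2 + 6 = 60.
Step 3: result = 60

The answer is 60.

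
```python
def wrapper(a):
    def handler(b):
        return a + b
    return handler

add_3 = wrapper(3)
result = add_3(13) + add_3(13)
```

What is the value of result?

Step 1: add_3 captures a = 3.
Step 2: add_3(13) = 3 + 13 = 16, called twice.
Step 3: result = 16 + 16 = 32

The answer is 32.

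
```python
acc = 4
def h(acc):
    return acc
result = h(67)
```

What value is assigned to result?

Step 1: Global acc = 4.
Step 2: h(67) takes parameter acc = 67, which shadows the global.
Step 3: result = 67

The answer is 67.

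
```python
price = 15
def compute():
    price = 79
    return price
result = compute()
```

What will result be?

Step 1: Global price = 15.
Step 2: compute() creates local price = 79, shadowing the global.
Step 3: Returns local price = 79. result = 79

The answer is 79.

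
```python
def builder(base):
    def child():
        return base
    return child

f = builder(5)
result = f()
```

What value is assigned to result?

Step 1: builder(5) creates closure capturing base = 5.
Step 2: f() returns the captured base = 5.
Step 3: result = 5

The answer is 5.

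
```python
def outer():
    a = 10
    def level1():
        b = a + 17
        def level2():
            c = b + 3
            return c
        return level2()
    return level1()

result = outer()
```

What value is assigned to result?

Step 1: a = 10. b = a + 17 = 27.
Step 2: c = b + 3 = 27 + 3 = 30.
Step 3: result = 30

The answer is 30.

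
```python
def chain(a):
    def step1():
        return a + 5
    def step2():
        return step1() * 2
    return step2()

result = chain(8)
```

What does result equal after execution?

Step 1: chain(8) captures a = 8.
Step 2: step2() calls step1() which returns 8 + 5 = 13.
Step 3: step2() returns 13 * 2 = 26

The answer is 26.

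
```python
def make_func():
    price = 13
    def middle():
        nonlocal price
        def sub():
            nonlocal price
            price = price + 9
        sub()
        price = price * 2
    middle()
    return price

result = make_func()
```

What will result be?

Step 1: price = 13.
Step 2: sub() adds 9: price = 13 + 9 = 22.
Step 3: middle() doubles: price = 22 * 2 = 44.
Step 4: result = 44

The answer is 44.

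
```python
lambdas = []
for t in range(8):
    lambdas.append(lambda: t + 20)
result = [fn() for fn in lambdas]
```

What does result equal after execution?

Step 1: All lambdas capture t by reference. After the loop, t = 7.
Step 2: Each call returns 7 + 20 = 27.
Step 3: result = [27, 27, 27, 27, 27, 27, 27, 27]

The answer is [27, 27, 27, 27, 27, 27, 27, 27].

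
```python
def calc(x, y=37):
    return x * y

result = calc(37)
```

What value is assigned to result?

Step 1: calc(37) uses default y = 37.
Step 2: Returns 37 * 37 = 1369.
Step 3: result = 1369

The answer is 1369.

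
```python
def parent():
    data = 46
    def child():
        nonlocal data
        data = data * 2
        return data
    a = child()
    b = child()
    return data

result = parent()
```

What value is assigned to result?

Step 1: data starts at 46.
Step 2: First child(): data = 46 * 2 = 92.
Step 3: Second child(): data = 92 * 2 = 184.
Step 4: result = 184

The answer is 184.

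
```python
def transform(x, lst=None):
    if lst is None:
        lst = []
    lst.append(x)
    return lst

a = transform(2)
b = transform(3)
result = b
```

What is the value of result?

Step 1: None default with guard creates a NEW list each call.
Step 2: a = [2] (fresh list). b = [3] (another fresh list).
Step 3: result = [3] (this is the fix for mutable default)

The answer is [3].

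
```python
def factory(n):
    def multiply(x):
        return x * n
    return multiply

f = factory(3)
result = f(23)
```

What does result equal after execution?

Step 1: factory(3) returns multiply closure with n = 3.
Step 2: f(23) computes 23 * 3 = 69.
Step 3: result = 69

The answer is 69.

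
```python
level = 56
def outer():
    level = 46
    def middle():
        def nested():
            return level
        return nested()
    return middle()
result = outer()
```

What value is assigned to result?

Step 1: outer() defines level = 46. middle() and nested() have no local level.
Step 2: nested() checks local (none), enclosing middle() (none), enclosing outer() and finds level = 46.
Step 3: result = 46

The answer is 46.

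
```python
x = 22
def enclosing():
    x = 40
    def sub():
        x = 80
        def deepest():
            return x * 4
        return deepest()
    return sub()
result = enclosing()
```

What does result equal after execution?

Step 1: deepest() looks up x through LEGB: not local, finds x = 80 in enclosing sub().
Step 2: Returns 80 * 4 = 320.
Step 3: result = 320

The answer is 320.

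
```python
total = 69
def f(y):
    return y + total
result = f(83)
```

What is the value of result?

Step 1: total = 69 is defined globally.
Step 2: f(83) uses parameter y = 83 and looks up total from global scope = 69.
Step 3: result = 83 + 69 = 152

The answer is 152.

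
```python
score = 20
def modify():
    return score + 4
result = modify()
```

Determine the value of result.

Step 1: score = 20 is defined globally.
Step 2: modify() looks up score from global scope = 20, then computes 20 + 4 = 24.
Step 3: result = 24

The answer is 24.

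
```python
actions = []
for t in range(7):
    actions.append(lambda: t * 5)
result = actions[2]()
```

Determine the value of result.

Step 1: All lambdas reference the same variable t (late binding).
Step 2: After the loop, t = 6. Every lambda returns t * 5.
Step 3: actions[2]() = 6 * 5 = 30

The answer is 30.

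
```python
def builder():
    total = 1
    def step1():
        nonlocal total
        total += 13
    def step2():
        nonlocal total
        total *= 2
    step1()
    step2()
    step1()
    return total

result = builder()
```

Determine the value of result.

Step 1: total = 1.
Step 2: step1(): total = 1 + 13 = 14.
Step 3: step2(): total = 14 * 2 = 28.
Step 4: step1(): total = 28 + 13 = 41. result = 41

The answer is 41.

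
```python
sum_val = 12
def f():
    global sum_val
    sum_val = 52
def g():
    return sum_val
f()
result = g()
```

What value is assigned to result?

Step 1: sum_val = 12.
Step 2: f() sets global sum_val = 52.
Step 3: g() reads global sum_val = 52. result = 52

The answer is 52.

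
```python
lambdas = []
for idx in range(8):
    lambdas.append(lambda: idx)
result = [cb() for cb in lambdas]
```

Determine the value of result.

Step 1: All 8 lambdas share the same variable idx.
Step 2: After the loop, idx = 7.
Step 3: Each call returns 7. result = [7, 7, 7, 7, 7, 7, 7, 7]

The answer is [7, 7, 7, 7, 7, 7, 7, 7].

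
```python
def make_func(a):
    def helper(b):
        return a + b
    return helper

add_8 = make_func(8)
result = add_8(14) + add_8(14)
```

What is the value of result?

Step 1: add_8 captures a = 8.
Step 2: add_8(14) = 8 + 14 = 22, called twice.
Step 3: result = 22 + 22 = 44

The answer is 44.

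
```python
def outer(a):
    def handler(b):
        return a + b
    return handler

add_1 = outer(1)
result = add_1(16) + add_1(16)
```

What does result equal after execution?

Step 1: add_1 captures a = 1.
Step 2: add_1(16) = 1 + 16 = 17, called twice.
Step 3: result = 17 + 17 = 34

The answer is 34.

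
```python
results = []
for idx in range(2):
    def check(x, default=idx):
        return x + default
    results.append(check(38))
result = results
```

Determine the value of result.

Step 1: Default argument default=idx is evaluated at function definition time.
Step 2: Each iteration creates check with default = current idx value.
Step 3: check(38) returns 38 + default. results = [38, 39]

The answer is [38, 39].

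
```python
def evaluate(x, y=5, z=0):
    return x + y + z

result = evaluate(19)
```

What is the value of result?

Step 1: evaluate(19) uses defaults y = 5, z = 0.
Step 2: Returns 19 + 5 + 0 = 24.
Step 3: result = 24

The answer is 24.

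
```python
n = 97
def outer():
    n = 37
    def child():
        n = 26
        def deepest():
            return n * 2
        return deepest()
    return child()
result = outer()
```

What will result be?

Step 1: deepest() looks up n through LEGB: not local, finds n = 26 in enclosing child().
Step 2: Returns 26 * 2 = 52.
Step 3: result = 52

The answer is 52.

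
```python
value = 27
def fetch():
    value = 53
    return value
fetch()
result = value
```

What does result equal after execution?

Step 1: value = 27 globally.
Step 2: fetch() creates a LOCAL value = 53 (no global keyword!).
Step 3: The global value is unchanged. result = 27

The answer is 27.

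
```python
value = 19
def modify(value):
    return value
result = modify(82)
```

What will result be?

Step 1: Global value = 19.
Step 2: modify(82) takes parameter value = 82, which shadows the global.
Step 3: result = 82

The answer is 82.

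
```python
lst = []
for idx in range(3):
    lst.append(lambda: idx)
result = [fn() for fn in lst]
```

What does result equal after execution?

Step 1: All 3 lambdas share the same variable idx.
Step 2: After the loop, idx = 2.
Step 3: Each call returns 2. result = [2, 2, 2]

The answer is [2, 2, 2].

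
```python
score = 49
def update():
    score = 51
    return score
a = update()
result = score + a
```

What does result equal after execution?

Step 1: Global score = 49. update() returns local score = 51.
Step 2: a = 51. Global score still = 49.
Step 3: result = 49 + 51 = 100

The answer is 100.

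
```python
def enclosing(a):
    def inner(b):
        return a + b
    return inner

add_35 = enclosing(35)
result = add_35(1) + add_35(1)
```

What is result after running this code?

Step 1: add_35 captures a = 35.
Step 2: add_35(1) = 35 + 1 = 36, called twice.
Step 3: result = 36 + 36 = 72

The answer is 72.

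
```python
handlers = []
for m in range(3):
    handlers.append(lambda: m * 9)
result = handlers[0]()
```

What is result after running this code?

Step 1: All lambdas reference the same variable m (late binding).
Step 2: After the loop, m = 2. Every lambda returns m * 9.
Step 3: handlers[0]() = 2 * 9 = 18

The answer is 18.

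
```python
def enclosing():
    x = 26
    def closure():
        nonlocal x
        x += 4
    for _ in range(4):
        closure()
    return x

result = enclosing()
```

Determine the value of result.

Step 1: x = 26.
Step 2: closure() is called 4 times in a loop, each adding 4 via nonlocal.
Step 3: x = 26 + 4 * 4 = 42

The answer is 42.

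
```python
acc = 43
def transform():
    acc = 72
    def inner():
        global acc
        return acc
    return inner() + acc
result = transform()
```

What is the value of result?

Step 1: Global acc = 43. transform() shadows with local acc = 72.
Step 2: inner() uses global keyword, so inner() returns global acc = 43.
Step 3: transform() returns 43 + 72 = 115

The answer is 115.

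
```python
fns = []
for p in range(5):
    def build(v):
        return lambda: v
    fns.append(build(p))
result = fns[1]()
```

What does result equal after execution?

Step 1: build(p) creates a new scope capturing v = p at call time.
Step 2: fns[1] = build(1), so its lambda captures v = 1.
Step 3: result = 1 (closure factory fixes late binding)

The answer is 1.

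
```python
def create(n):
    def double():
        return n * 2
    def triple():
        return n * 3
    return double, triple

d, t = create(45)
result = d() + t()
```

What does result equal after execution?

Step 1: Both closures capture the same n = 45.
Step 2: d() = 45 * 2 = 90, t() = 45 * 3 = 135.
Step 3: result = 90 + 135 = 225

The answer is 225.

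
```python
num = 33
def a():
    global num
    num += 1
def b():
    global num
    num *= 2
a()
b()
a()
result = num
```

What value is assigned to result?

Step 1: num = 33.
Step 2: a(): num = 33 + 1 = 34.
Step 3: b(): num = 34 * 2 = 68.
Step 4: a(): num = 68 + 1 = 69

The answer is 69.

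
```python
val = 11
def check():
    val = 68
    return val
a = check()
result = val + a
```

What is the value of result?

Step 1: Global val = 11. check() returns local val = 68.
Step 2: a = 68. Global val still = 11.
Step 3: result = 11 + 68 = 79

The answer is 79.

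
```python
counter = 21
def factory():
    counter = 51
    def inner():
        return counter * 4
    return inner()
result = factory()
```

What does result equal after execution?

Step 1: factory() shadows global counter with counter = 51.
Step 2: inner() finds counter = 51 in enclosing scope, computes 51 * 4 = 204.
Step 3: result = 204

The answer is 204.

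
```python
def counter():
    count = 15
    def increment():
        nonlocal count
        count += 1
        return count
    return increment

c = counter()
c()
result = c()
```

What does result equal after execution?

Step 1: counter() creates closure with count = 15.
Step 2: Each c() call increments count via nonlocal. After 2 calls: 15 + 2 = 17.
Step 3: result = 17

The answer is 17.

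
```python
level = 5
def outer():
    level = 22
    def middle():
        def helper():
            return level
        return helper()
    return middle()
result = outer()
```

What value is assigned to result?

Step 1: outer() defines level = 22. middle() and helper() have no local level.
Step 2: helper() checks local (none), enclosing middle() (none), enclosing outer() and finds level = 22.
Step 3: result = 22

The answer is 22.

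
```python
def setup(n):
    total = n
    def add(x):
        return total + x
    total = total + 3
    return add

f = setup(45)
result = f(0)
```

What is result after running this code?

Step 1: setup(45) sets total = 45, then total = 45 + 3 = 48.
Step 2: Closures capture by reference, so add sees total = 48.
Step 3: f(0) returns 48 + 0 = 48

The answer is 48.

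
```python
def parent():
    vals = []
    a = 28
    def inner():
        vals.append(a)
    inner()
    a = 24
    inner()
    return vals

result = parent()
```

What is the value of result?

Step 1: a = 28. inner() appends current a to vals.
Step 2: First inner(): appends 28. Then a = 24.
Step 3: Second inner(): appends 24 (closure sees updated a). result = [28, 24]

The answer is [28, 24].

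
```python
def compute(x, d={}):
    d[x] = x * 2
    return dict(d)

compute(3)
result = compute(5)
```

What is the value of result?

Step 1: Mutable default dict is shared across calls.
Step 2: First call adds 3: 6. Second call adds 5: 10.
Step 3: result = {3: 6, 5: 10}

The answer is {3: 6, 5: 10}.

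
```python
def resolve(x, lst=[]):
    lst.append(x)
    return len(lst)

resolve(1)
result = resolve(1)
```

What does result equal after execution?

Step 1: Mutable default list persists between calls.
Step 2: First call: lst = [1], len = 1. Second call: lst = [1, 1], len = 2.
Step 3: result = 2

The answer is 2.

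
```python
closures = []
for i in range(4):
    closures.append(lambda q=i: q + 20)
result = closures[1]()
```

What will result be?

Step 1: Default argument q=i captures i's value at definition time.
Step 2: closures[1] was defined when i = 1, so q defaults to 1.
Step 3: result = 1 + 20 = 21 (default arg fixes the late binding issue)

The answer is 21.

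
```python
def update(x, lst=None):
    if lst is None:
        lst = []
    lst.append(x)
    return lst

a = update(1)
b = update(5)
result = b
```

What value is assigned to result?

Step 1: None default with guard creates a NEW list each call.
Step 2: a = [1] (fresh list). b = [5] (another fresh list).
Step 3: result = [5] (this is the fix for mutable default)

The answer is [5].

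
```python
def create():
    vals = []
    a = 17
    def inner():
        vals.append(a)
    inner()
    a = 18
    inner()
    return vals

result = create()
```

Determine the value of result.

Step 1: a = 17. inner() appends current a to vals.
Step 2: First inner(): appends 17. Then a = 18.
Step 3: Second inner(): appends 18 (closure sees updated a). result = [17, 18]

The answer is [17, 18].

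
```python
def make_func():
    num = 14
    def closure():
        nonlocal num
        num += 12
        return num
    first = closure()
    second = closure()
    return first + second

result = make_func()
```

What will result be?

Step 1: num starts at 14.
Step 2: First call: num = 14 + 12 = 26, returns 26.
Step 3: Second call: num = 26 + 12 = 38, returns 38.
Step 4: result = 26 + 38 = 64

The answer is 64.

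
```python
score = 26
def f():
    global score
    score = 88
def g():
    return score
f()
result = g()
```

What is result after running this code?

Step 1: score = 26.
Step 2: f() sets global score = 88.
Step 3: g() reads global score = 88. result = 88

The answer is 88.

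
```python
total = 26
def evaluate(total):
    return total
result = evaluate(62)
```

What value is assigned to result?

Step 1: Global total = 26.
Step 2: evaluate(62) takes parameter total = 62, which shadows the global.
Step 3: result = 62

The answer is 62.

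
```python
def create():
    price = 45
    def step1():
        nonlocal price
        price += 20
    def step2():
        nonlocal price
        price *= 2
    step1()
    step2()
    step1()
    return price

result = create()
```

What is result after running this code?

Step 1: price = 45.
Step 2: step1(): price = 45 + 20 = 65.
Step 3: step2(): price = 65 * 2 = 130.
Step 4: step1(): price = 130 + 20 = 150. result = 150

The answer is 150.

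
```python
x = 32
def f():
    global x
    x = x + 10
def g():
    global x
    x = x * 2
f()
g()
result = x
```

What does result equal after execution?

Step 1: x = 32.
Step 2: f() adds 10: x = 32 + 10 = 42.
Step 3: g() doubles: x = 42 * 2 = 84.
Step 4: result = 84

The answer is 84.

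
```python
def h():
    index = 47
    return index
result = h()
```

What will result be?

Step 1: h() defines index = 47 in its local scope.
Step 2: return index finds the local variable index = 47.
Step 3: result = 47

The answer is 47.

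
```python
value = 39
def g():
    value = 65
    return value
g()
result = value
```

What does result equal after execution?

Step 1: value = 39 globally.
Step 2: g() creates a LOCAL value = 65 (no global keyword!).
Step 3: The global value is unchanged. result = 39

The answer is 39.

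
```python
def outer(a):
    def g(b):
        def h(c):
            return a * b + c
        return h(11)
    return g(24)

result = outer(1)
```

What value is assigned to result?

Step 1: a = 1, b = 24, c = 11.
Step 2: h() computes a * b + c = 1 * 24 + 11 = 35.
Step 3: result = 35

The answer is 35.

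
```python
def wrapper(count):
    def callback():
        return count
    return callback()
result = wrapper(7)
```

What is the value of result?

Step 1: wrapper(7) binds parameter count = 7.
Step 2: callback() looks up count in enclosing scope and finds the parameter count = 7.
Step 3: result = 7

The answer is 7.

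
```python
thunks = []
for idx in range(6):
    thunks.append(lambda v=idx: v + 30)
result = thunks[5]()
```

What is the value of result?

Step 1: Default argument v=idx captures idx's value at definition time.
Step 2: thunks[5] was defined when idx = 5, so v defaults to 5.
Step 3: result = 5 + 30 = 35 (default arg fixes the late binding issue)

The answer is 35.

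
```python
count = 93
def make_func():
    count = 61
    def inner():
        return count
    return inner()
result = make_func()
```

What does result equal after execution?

Step 1: count = 93 globally, but make_func() defines count = 61 locally.
Step 2: inner() looks up count. Not in local scope, so checks enclosing scope (make_func) and finds count = 61.
Step 3: result = 61

The answer is 61.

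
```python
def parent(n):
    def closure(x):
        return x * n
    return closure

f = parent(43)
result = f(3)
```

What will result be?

Step 1: parent(43) creates a closure capturing n = 43.
Step 2: f(3) computes 3 * 43 = 129.
Step 3: result = 129

The answer is 129.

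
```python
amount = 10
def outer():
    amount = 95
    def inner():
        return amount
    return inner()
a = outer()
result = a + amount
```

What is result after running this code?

Step 1: outer() has local amount = 95. inner() reads from enclosing.
Step 2: outer() returns 95. Global amount = 10 unchanged.
Step 3: result = 95 + 10 = 105

The answer is 105.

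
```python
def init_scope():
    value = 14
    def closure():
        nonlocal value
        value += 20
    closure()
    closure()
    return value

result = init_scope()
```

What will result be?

Step 1: value starts at 14.
Step 2: closure() is called 2 times, each adding 20.
Step 3: value = 14 + 20 * 2 = 54

The answer is 54.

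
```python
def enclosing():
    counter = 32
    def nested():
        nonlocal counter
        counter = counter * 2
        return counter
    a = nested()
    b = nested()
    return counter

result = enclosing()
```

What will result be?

Step 1: counter starts at 32.
Step 2: First nested(): counter = 32 * 2 = 64.
Step 3: Second nested(): counter = 64 * 2 = 128.
Step 4: result = 128

The answer is 128.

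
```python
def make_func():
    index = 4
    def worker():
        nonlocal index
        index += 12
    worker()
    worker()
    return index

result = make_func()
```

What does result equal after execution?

Step 1: index starts at 4.
Step 2: worker() is called 2 times, each adding 12.
Step 3: index = 4 + 12 * 2 = 28

The answer is 28.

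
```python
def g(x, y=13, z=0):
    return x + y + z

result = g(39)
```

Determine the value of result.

Step 1: g(39) uses defaults y = 13, z = 0.
Step 2: Returns 39 + 13 + 0 = 52.
Step 3: result = 52

The answer is 52.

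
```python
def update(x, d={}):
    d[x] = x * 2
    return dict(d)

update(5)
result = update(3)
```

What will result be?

Step 1: Mutable default dict is shared across calls.
Step 2: First call adds 5: 10. Second call adds 3: 6.
Step 3: result = {5: 10, 3: 6}

The answer is {5: 10, 3: 6}.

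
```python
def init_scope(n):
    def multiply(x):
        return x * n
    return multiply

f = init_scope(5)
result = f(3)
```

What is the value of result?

Step 1: init_scope(5) returns multiply closure with n = 5.
Step 2: f(3) computes 3 * 5 = 15.
Step 3: result = 15

The answer is 15.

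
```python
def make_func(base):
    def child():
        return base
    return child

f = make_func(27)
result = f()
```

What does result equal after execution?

Step 1: make_func(27) creates closure capturing base = 27.
Step 2: f() returns the captured base = 27.
Step 3: result = 27

The answer is 27.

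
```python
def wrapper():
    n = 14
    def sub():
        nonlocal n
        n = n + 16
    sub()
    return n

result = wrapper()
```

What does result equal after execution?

Step 1: wrapper() sets n = 14.
Step 2: sub() uses nonlocal to modify n in wrapper's scope: n = 14 + 16 = 30.
Step 3: wrapper() returns the modified n = 30

The answer is 30.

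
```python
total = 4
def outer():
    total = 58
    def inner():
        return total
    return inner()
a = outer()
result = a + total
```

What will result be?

Step 1: outer() has local total = 58. inner() reads from enclosing.
Step 2: outer() returns 58. Global total = 4 unchanged.
Step 3: result = 58 + 4 = 62

The answer is 62.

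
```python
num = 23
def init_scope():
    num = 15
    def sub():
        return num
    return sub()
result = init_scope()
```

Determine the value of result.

Step 1: num = 23 globally, but init_scope() defines num = 15 locally.
Step 2: sub() looks up num. Not in local scope, so checks enclosing scope (init_scope) and finds num = 15.
Step 3: result = 15

The answer is 15.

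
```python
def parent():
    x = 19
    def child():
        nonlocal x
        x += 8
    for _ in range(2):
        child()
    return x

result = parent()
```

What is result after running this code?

Step 1: x = 19.
Step 2: child() is called 2 times in a loop, each adding 8 via nonlocal.
Step 3: x = 19 + 8 * 2 = 35

The answer is 35.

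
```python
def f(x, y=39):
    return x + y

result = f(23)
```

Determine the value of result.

Step 1: f(23) uses default y = 39.
Step 2: Returns 23 + 39 = 62.
Step 3: result = 62

The answer is 62.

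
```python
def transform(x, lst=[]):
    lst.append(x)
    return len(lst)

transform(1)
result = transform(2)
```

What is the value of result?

Step 1: Mutable default list persists between calls.
Step 2: First call: lst = [1], len = 1. Second call: lst = [1, 2], len = 2.
Step 3: result = 2

The answer is 2.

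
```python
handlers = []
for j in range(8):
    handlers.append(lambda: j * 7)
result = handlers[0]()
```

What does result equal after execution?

Step 1: All lambdas reference the same variable j (late binding).
Step 2: After the loop, j = 7. Every lambda returns j * 7.
Step 3: handlers[0]() = 7 * 7 = 49

The answer is 49.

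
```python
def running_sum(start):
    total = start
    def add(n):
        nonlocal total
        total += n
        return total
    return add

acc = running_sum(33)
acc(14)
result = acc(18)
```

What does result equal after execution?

Step 1: running_sum(33) creates closure with total = 33.
Step 2: First acc(14): total = 33 + 14 = 47.
Step 3: Second acc(18): total = 47 + 18 = 65. result = 65

The answer is 65.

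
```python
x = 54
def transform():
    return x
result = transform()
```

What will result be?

Step 1: x = 54 is defined in the global scope.
Step 2: transform() looks up x. No local x exists, so Python checks the global scope via LEGB rule and finds x = 54.
Step 3: result = 54

The answer is 54.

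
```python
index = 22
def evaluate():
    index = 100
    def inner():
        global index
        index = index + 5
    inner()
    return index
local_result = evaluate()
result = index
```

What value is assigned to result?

Step 1: Global index = 22. evaluate() creates local index = 100.
Step 2: inner() declares global index and adds 5: global index = 22 + 5 = 27.
Step 3: evaluate() returns its local index = 100 (unaffected by inner).
Step 4: result = global index = 27

The answer is 27.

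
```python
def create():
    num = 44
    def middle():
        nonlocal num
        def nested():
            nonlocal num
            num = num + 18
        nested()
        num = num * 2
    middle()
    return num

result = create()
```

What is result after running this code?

Step 1: num = 44.
Step 2: nested() adds 18: num = 44 + 18 = 62.
Step 3: middle() doubles: num = 62 * 2 = 124.
Step 4: result = 124

The answer is 124.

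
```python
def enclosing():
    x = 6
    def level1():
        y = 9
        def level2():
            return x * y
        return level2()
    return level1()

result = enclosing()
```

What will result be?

Step 1: x = 6 in enclosing. y = 9 in level1.
Step 2: level2() reads x = 6 and y = 9 from enclosing scopes.
Step 3: result = 6 * 9 = 54

The answer is 54.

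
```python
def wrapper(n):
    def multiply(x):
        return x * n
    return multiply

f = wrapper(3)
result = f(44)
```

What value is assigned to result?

Step 1: wrapper(3) returns multiply closure with n = 3.
Step 2: f(44) computes 44 * 3 = 132.
Step 3: result = 132

The answer is 132.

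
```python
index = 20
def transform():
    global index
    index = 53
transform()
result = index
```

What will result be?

Step 1: index = 20 globally.
Step 2: transform() declares global index and sets it to 53.
Step 3: After transform(), global index = 53. result = 53

The answer is 53.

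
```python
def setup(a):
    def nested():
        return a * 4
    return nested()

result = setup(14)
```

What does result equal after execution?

Step 1: setup(14) binds parameter a = 14.
Step 2: nested() accesses a = 14 from enclosing scope.
Step 3: result = 14 * 4 = 56

The answer is 56.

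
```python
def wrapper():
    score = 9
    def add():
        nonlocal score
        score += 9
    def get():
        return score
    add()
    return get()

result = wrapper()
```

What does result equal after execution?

Step 1: score = 9. add() modifies it via nonlocal, get() reads it.
Step 2: add() makes score = 9 + 9 = 18.
Step 3: get() returns 18. result = 18

The answer is 18.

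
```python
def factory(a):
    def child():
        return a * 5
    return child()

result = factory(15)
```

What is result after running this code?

Step 1: factory(15) binds parameter a = 15.
Step 2: child() accesses a = 15 from enclosing scope.
Step 3: result = 15 * 5 = 75

The answer is 75.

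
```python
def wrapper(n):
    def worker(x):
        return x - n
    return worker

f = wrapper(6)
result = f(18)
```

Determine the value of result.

Step 1: wrapper(6) creates a closure capturing n = 6.
Step 2: f(18) computes 18 - 6 = 12.
Step 3: result = 12

The answer is 12.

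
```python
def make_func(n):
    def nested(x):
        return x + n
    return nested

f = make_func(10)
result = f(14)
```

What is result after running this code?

Step 1: make_func(10) creates a closure that captures n = 10.
Step 2: f(14) calls the closure with x = 14, returning 14 + 10 = 24.
Step 3: result = 24

The answer is 24.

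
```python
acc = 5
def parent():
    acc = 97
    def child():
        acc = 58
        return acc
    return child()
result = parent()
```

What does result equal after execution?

Step 1: Three scopes define acc: global (5), parent (97), child (58).
Step 2: child() has its own local acc = 58, which shadows both enclosing and global.
Step 3: result = 58 (local wins in LEGB)

The answer is 58.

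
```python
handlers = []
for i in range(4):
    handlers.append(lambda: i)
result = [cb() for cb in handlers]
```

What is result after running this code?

Step 1: All 4 lambdas share the same variable i.
Step 2: After the loop, i = 3.
Step 3: Each call returns 3. result = [3, 3, 3, 3]

The answer is [3, 3, 3, 3].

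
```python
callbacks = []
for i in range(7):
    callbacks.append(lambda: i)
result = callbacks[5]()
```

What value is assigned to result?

Step 1: The loop creates 7 lambdas, all referencing the same variable i.
Step 2: After the loop, i = 6 (final value).
Step 3: callbacks[5]() looks up i at call time and finds 6. This is the late binding gotcha. result = 6

The answer is 6.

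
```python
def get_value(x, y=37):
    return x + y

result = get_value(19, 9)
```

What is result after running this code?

Step 1: get_value(19, 9) overrides default y with 9.
Step 2: Returns 19 + 9 = 28.
Step 3: result = 28

The answer is 28.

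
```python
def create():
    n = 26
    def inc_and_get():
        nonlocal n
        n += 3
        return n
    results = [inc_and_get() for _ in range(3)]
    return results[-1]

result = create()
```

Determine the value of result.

Step 1: n = 26.
Step 2: Three calls to inc_and_get(), each adding 3.
Step 3: Last value = 26 + 3 * 3 = 35

The answer is 35.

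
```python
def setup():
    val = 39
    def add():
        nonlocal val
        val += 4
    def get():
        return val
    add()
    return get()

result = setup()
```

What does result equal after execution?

Step 1: val = 39. add() modifies it via nonlocal, get() reads it.
Step 2: add() makes val = 39 + 4 = 43.
Step 3: get() returns 43. result = 43

The answer is 43.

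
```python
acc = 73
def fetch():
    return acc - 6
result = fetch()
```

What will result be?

Step 1: acc = 73 is defined globally.
Step 2: fetch() looks up acc from global scope = 73, then computes 73 - 6 = 67.
Step 3: result = 67

The answer is 67.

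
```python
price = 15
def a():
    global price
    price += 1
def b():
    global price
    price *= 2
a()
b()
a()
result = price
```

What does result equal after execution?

Step 1: price = 15.
Step 2: a(): price = 15 + 1 = 16.
Step 3: b(): price = 16 * 2 = 32.
Step 4: a(): price = 32 + 1 = 33

The answer is 33.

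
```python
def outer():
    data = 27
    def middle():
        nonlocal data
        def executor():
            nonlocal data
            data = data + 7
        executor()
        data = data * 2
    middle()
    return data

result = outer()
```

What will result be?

Step 1: data = 27.
Step 2: executor() adds 7: data = 27 + 7 = 34.
Step 3: middle() doubles: data = 34 * 2 = 68.
Step 4: result = 68

The answer is 68.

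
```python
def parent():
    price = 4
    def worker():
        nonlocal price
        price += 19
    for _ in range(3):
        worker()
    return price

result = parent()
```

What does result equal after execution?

Step 1: price = 4.
Step 2: worker() is called 3 times in a loop, each adding 19 via nonlocal.
Step 3: price = 4 + 19 * 3 = 61

The answer is 61.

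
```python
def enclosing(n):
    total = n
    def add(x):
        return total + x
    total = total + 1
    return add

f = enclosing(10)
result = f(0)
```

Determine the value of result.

Step 1: enclosing(10) sets total = 10, then total = 10 + 1 = 11.
Step 2: Closures capture by reference, so add sees total = 11.
Step 3: f(0) returns 11 + 0 = 11

The answer is 11.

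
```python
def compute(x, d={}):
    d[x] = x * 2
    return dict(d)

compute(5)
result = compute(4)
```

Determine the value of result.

Step 1: Mutable default dict is shared across calls.
Step 2: First call adds 5: 10. Second call adds 4: 8.
Step 3: result = {5: 10, 4: 8}

The answer is {5: 10, 4: 8}.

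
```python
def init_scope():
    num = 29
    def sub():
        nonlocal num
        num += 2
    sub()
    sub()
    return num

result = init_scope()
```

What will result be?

Step 1: num starts at 29.
Step 2: sub() is called 2 times, each adding 2.
Step 3: num = 29 + 2 * 2 = 33

The answer is 33.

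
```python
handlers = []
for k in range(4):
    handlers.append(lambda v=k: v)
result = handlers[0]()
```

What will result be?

Step 1: Default argument v=k captures k's value at each iteration.
Step 2: handlers[0] captured v = 0 when k was 0.
Step 3: result = 0

The answer is 0.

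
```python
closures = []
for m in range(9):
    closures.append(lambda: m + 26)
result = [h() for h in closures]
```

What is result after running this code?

Step 1: All lambdas capture m by reference. After the loop, m = 8.
Step 2: Each call returns 8 + 26 = 34.
Step 3: result = [34, 34, 34, 34, 34, 34, 34, 34, 34]

The answer is [34, 34, 34, 34, 34, 34, 34, 34, 34].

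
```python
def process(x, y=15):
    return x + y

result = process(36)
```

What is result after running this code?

Step 1: process(36) uses default y = 15.
Step 2: Returns 36 + 15 = 51.
Step 3: result = 51

The answer is 51.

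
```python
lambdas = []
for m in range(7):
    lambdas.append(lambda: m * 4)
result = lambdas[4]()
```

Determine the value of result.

Step 1: All lambdas reference the same variable m (late binding).
Step 2: After the loop, m = 6. Every lambda returns m * 4.
Step 3: lambdas[4]() = 6 * 4 = 24

The answer is 24.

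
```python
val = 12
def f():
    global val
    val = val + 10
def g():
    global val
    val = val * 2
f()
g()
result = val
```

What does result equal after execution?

Step 1: val = 12.
Step 2: f() adds 10: val = 12 + 10 = 22.
Step 3: g() doubles: val = 22 * 2 = 44.
Step 4: result = 44

The answer is 44.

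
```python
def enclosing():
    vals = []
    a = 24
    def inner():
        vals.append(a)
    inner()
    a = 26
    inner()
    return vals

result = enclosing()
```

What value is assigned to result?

Step 1: a = 24. inner() appends current a to vals.
Step 2: First inner(): appends 24. Then a = 26.
Step 3: Second inner(): appends 26 (closure sees updated a). result = [24, 26]

The answer is [24, 26].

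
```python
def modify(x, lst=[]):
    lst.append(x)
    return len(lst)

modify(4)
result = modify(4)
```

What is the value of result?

Step 1: Mutable default list persists between calls.
Step 2: First call: lst = [4], len = 1. Second call: lst = [4, 4], len = 2.
Step 3: result = 2

The answer is 2.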